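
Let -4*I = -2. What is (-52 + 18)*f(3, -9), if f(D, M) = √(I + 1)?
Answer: -17*√6 ≈ -41.641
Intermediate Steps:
I = ½ (I = -¼*(-2) = ½ ≈ 0.50000)
f(D, M) = √6/2 (f(D, M) = √(½ + 1) = √(3/2) = √6/2)
(-52 + 18)*f(3, -9) = (-52 + 18)*(√6/2) = -17*√6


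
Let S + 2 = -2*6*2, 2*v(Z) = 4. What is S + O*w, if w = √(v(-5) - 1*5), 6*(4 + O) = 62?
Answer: -26 + 19*I*√3/3 ≈ -26.0 + 10.97*I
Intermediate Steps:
O = 19/3 (O = -4 + (⅙)*62 = -4 + 31/3 = 19/3 ≈ 6.3333)
v(Z) = 2 (v(Z) = (½)*4 = 2)
S = -26 (S = -2 - 2*6*2 = -2 - 12*2 = -2 - 24 = -26)
w = I*√3 (w = √(2 - 1*5) = √(2 - 5) = √(-3) = I*√3 ≈ 1.732*I)
S + O*w = -26 + 19*(I*√3)/3 = -26 + 19*I*√3/3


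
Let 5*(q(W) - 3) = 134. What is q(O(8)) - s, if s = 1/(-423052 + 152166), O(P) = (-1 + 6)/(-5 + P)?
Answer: 40362019/1354430 ≈ 29.800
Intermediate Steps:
O(P) = 5/(-5 + P)
q(W) = 149/5 (q(W) = 3 + (⅕)*134 = 3 + 134/5 = 149/5)
s = -1/270886 (s = 1/(-270886) = -1/270886 ≈ -3.6916e-6)
q(O(8)) - s = 149/5 - 1*(-1/270886) = 149/5 + 1/270886 = 40362019/1354430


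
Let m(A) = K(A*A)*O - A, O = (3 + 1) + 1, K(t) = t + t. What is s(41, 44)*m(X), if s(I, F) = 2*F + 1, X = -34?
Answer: 1031866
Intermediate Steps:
K(t) = 2*t
s(I, F) = 1 + 2*F
O = 5 (O = 4 + 1 = 5)
m(A) = -A + 10*A² (m(A) = (2*(A*A))*5 - A = (2*A²)*5 - A = 10*A² - A = -A + 10*A²)
s(41, 44)*m(X) = (1 + 2*44)*(-34*(-1 + 10*(-34))) = (1 + 88)*(-34*(-1 - 340)) = 89*(-34*(-341)) = 89*11594 = 1031866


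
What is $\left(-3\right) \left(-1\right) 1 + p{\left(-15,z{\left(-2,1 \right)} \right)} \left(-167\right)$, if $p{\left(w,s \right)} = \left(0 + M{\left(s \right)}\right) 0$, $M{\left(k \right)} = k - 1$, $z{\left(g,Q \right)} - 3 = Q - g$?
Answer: $3$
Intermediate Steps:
$z{\left(g,Q \right)} = 3 + Q - g$ ($z{\left(g,Q \right)} = 3 + \left(Q - g\right) = 3 + Q - g$)
$M{\left(k \right)} = -1 + k$
$p{\left(w,s \right)} = 0$ ($p{\left(w,s \right)} = \left(0 + \left(-1 + s\right)\right) 0 = \left(-1 + s\right) 0 = 0$)
$\left(-3\right) \left(-1\right) 1 + p{\left(-15,z{\left(-2,1 \right)} \right)} \left(-167\right) = \left(-3\right) \left(-1\right) 1 + 0 \left(-167\right) = 3 \cdot 1 + 0 = 3 + 0 = 3$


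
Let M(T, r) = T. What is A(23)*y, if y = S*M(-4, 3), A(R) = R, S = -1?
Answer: 92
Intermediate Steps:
y = 4 (y = -1*(-4) = 4)
A(23)*y = 23*4 = 92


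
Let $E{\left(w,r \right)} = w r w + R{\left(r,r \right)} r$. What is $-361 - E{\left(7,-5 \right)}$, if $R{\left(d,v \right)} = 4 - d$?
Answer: $-71$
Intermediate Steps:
$E{\left(w,r \right)} = r w^{2} + r \left(4 - r\right)$ ($E{\left(w,r \right)} = w r w + \left(4 - r\right) r = r w w + r \left(4 - r\right) = r w^{2} + r \left(4 - r\right)$)
$-361 - E{\left(7,-5 \right)} = -361 - - 5 \left(4 + 7^{2} - -5\right) = -361 - - 5 \left(4 + 49 + 5\right) = -361 - \left(-5\right) 58 = -361 - -290 = -361 + 290 = -71$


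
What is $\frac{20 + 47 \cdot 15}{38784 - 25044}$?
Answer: $\frac{145}{2748} \approx 0.052766$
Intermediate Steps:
$\frac{20 + 47 \cdot 15}{38784 - 25044} = \frac{20 + 705}{38784 - 25044} = \frac{725}{38784 - 25044} = \frac{725}{13740} = 725 \cdot \frac{1}{13740} = \frac{145}{2748}$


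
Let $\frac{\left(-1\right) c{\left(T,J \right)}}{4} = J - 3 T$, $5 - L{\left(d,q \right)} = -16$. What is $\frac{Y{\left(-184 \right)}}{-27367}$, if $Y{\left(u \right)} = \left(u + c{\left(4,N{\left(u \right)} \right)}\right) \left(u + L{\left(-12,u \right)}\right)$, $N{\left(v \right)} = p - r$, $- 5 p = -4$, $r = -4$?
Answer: $- \frac{126488}{136835} \approx -0.92438$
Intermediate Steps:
$p = \frac{4}{5}$ ($p = \left(- \frac{1}{5}\right) \left(-4\right) = \frac{4}{5} \approx 0.8$)
$L{\left(d,q \right)} = 21$ ($L{\left(d,q \right)} = 5 - -16 = 5 + 16 = 21$)
$N{\left(v \right)} = \frac{24}{5}$ ($N{\left(v \right)} = \frac{4}{5} - -4 = \frac{4}{5} + 4 = \frac{24}{5}$)
$c{\left(T,J \right)} = - 4 J + 12 T$ ($c{\left(T,J \right)} = - 4 \left(J - 3 T\right) = - 4 J + 12 T$)
$Y{\left(u \right)} = \left(21 + u\right) \left(\frac{144}{5} + u\right)$ ($Y{\left(u \right)} = \left(u + \left(\left(-4\right) \frac{24}{5} + 12 \cdot 4\right)\right) \left(u + 21\right) = \left(u + \left(- \frac{96}{5} + 48\right)\right) \left(21 + u\right) = \left(u + \frac{144}{5}\right) \left(21 + u\right) = \left(\frac{144}{5} + u\right) \left(21 + u\right) = \left(21 + u\right) \left(\frac{144}{5} + u\right)$)
$\frac{Y{\left(-184 \right)}}{-27367} = \frac{\frac{3024}{5} + \left(-184\right)^{2} + \frac{249}{5} \left(-184\right)}{-27367} = \left(\frac{3024}{5} + 33856 - \frac{45816}{5}\right) \left(- \frac{1}{27367}\right) = \frac{126488}{5} \left(- \frac{1}{27367}\right) = - \frac{126488}{136835}$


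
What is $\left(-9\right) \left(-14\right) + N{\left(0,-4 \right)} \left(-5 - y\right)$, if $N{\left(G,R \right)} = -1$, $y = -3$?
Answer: $128$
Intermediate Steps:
$\left(-9\right) \left(-14\right) + N{\left(0,-4 \right)} \left(-5 - y\right) = \left(-9\right) \left(-14\right) - \left(-5 - -3\right) = 126 - \left(-5 + 3\right) = 126 - -2 = 126 + 2 = 128$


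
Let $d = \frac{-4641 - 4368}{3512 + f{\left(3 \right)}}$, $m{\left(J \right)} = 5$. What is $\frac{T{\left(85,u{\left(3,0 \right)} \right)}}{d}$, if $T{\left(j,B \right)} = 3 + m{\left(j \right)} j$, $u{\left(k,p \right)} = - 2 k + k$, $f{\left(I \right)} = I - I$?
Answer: $- \frac{1503136}{9009} \approx -166.85$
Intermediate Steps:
$f{\left(I \right)} = 0$
$u{\left(k,p \right)} = - k$
$T{\left(j,B \right)} = 3 + 5 j$
$d = - \frac{9009}{3512}$ ($d = \frac{-4641 - 4368}{3512 + 0} = - \frac{9009}{3512} \approx -2.5652$)
$\frac{T{\left(85,u{\left(3,0 \right)} \right)}}{d} = \frac{3 + 5 \cdot 85}{- \frac{9009}{3512}} = \left(3 + 425\right) \left(- \frac{3512}{9009}\right) = 428 \left(- \frac{3512}{9009}\right) = - \frac{1503136}{9009}$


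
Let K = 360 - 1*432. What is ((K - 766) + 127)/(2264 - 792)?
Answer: -711/1472 ≈ -0.48302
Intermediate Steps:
K = -72 (K = 360 - 432 = -72)
((K - 766) + 127)/(2264 - 792) = ((-72 - 766) + 127)/(2264 - 792) = (-838 + 127)/1472 = (1/1472)*(-711) = -711/1472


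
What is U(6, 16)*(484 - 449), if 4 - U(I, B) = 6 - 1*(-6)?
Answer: -280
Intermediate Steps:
U(I, B) = -8 (U(I, B) = 4 - (6 - 1*(-6)) = 4 - (6 + 6) = 4 - 1*12 = 4 - 12 = -8)
U(6, 16)*(484 - 449) = -8*(484 - 449) = -8*35 = -280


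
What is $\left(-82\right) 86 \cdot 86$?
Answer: $-606472$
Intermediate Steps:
$\left(-82\right) 86 \cdot 86 = \left(-7052\right) 86 = -606472$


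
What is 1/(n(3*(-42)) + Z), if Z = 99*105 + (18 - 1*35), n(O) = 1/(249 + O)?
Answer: 123/1276495 ≈ 9.6358e-5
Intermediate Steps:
Z = 10378 (Z = 10395 + (18 - 35) = 10395 - 17 = 10378)
1/(n(3*(-42)) + Z) = 1/(1/(249 + 3*(-42)) + 10378) = 1/(1/(249 - 126) + 10378) = 1/(1/123 + 10378) = 1/(1276495/123) = 123/1276495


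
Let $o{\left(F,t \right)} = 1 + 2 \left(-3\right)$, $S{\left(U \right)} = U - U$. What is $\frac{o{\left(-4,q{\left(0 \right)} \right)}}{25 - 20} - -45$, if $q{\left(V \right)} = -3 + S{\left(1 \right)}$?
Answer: $44$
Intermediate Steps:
$S{\left(U \right)} = 0$
$q{\left(V \right)} = -3$ ($q{\left(V \right)} = -3 + 0 = -3$)
$o{\left(F,t \right)} = -5$ ($o{\left(F,t \right)} = 1 - 6 = -5$)
$\frac{o{\left(-4,q{\left(0 \right)} \right)}}{25 - 20} - -45 = \frac{1}{25 - 20} \left(-5\right) - -45 = \frac{1}{5} \left(-5\right) + 45 = -1 + 45 = 44$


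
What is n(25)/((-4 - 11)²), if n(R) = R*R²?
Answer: 625/9 ≈ 69.444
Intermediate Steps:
n(R) = R³
n(25)/((-4 - 11)²) = 25³/((-4 - 11)²) = 15625/((-15)²) = 15625/225 = 15625*(1/225) = 625/9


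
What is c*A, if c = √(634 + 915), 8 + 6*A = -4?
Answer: -2*√1549 ≈ -78.715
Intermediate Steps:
A = -2 (A = -4/3 + (⅙)*(-4) = -4/3 - ⅔ = -2)
c = √1549 ≈ 39.357
c*A = √1549*(-2) = -2*√1549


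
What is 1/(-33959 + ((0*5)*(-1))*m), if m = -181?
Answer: -1/33959 ≈ -2.9447e-5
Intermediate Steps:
1/(-33959 + ((0*5)*(-1))*m) = 1/(-33959 + ((0*5)*(-1))*(-181)) = 1/(-33959 + (0*(-1))*(-181)) = 1/(-33959 + 0*(-181)) = 1/(-33959 + 0) = 1/(-33959) = -1/33959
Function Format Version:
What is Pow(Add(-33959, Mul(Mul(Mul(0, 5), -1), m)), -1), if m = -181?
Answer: Rational(-1, 33959) ≈ -2.9447e-5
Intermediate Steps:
Pow(Add(-33959, Mul(Mul(Mul(0, 5), -1), m)), -1) = Pow(Add(-33959, Mul(Mul(Mul(0, 5), -1), -181)), -1) = Pow(Add(-33959, Mul(Mul(0, -1), -181)), -1) = Pow(Add(-33959, Mul(0, -181)), -1) = Pow(Add(-33959, 0), -1) = Pow(-33959, -1) = Rational(-1, 33959)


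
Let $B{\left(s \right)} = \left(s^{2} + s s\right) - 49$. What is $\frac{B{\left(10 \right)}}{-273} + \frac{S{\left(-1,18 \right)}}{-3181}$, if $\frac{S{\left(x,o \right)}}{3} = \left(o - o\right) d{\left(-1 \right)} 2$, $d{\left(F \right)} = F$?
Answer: $- \frac{151}{273} \approx -0.55311$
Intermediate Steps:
$S{\left(x,o \right)} = 0$ ($S{\left(x,o \right)} = 3 \left(o - o\right) \left(-1\right) 2 = 3 \cdot 0 \left(-1\right) 2 = 3 \cdot 0 \cdot 2 = 3 \cdot 0 = 0$)
$B{\left(s \right)} = -49 + 2 s^{2}$ ($B{\left(s \right)} = \left(s^{2} + s^{2}\right) - 49 = 2 s^{2} - 49 = -49 + 2 s^{2}$)
$\frac{B{\left(10 \right)}}{-273} + \frac{S{\left(-1,18 \right)}}{-3181} = \frac{-49 + 2 \cdot 10^{2}}{-273} + \frac{0}{-3181} = \left(-49 + 2 \cdot 100\right) \left(- \frac{1}{273}\right) + 0 \left(- \frac{1}{3181}\right) = \left(-49 + 200\right) \left(- \frac{1}{273}\right) + 0 = 151 \left(- \frac{1}{273}\right) + 0 = - \frac{151}{273} + 0 = - \frac{151}{273}$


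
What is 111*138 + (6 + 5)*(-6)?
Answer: 15252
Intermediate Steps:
111*138 + (6 + 5)*(-6) = 15318 + 11*(-6) = 15318 - 66 = 15252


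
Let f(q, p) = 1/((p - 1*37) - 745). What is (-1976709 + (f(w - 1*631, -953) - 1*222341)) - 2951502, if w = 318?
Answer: -8936207721/1735 ≈ -5.1506e+6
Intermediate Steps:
f(q, p) = 1/(-782 + p) (f(q, p) = 1/((p - 37) - 745) = 1/((-37 + p) - 745) = 1/(-782 + p))
(-1976709 + (f(w - 1*631, -953) - 1*222341)) - 2951502 = (-1976709 + (1/(-782 - 953) - 1*222341)) - 2951502 = (-1976709 + (1/(-1735) - 222341)) - 2951502 = (-1976709 + (-1/1735 - 222341)) - 2951502 = (-1976709 - 385761636/1735) - 2951502 = -3815351751/1735 - 2951502 = -8936207721/1735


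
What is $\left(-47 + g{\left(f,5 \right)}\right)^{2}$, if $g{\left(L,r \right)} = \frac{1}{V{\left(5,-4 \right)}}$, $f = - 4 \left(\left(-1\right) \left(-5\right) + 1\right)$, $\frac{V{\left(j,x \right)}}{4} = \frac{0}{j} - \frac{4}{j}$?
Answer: $\frac{573049}{256} \approx 2238.5$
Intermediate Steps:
$V{\left(j,x \right)} = - \frac{16}{j}$ ($V{\left(j,x \right)} = 4 \left(\frac{0}{j} - \frac{4}{j}\right) = 4 \left(0 - \frac{4}{j}\right) = 4 \left(- \frac{4}{j}\right) = - \frac{16}{j}$)
$f = -24$ ($f = - 4 \left(5 + 1\right) = \left(-4\right) 6 = -24$)
$g{\left(L,r \right)} = - \frac{5}{16}$ ($g{\left(L,r \right)} = \frac{1}{\left(-16\right) \frac{1}{5}} = \frac{1}{- \frac{16}{5}} = - \frac{5}{16}$)
$\left(-47 + g{\left(f,5 \right)}\right)^{2} = \left(-47 - \frac{5}{16}\right)^{2} = \left(- \frac{757}{16}\right)^{2} = \frac{573049}{256}$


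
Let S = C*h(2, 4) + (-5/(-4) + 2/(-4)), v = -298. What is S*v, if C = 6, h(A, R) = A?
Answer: -7599/2 ≈ -3799.5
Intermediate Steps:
S = 51/4 (S = 6*2 + (-5/(-4) + 2/(-4)) = 12 + (-5*(-1/4) + 2*(-1/4)) = 12 + (5/4 - 1/2) = 12 + 3/4 = 51/4 ≈ 12.750)
S*v = (51/4)*(-298) = -7599/2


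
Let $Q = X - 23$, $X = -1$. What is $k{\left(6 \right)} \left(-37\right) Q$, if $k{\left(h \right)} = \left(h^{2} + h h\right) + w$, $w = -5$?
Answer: $59496$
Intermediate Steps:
$Q = -24$ ($Q = -1 - 23 = -24$)
$k{\left(h \right)} = -5 + 2 h^{2}$ ($k{\left(h \right)} = \left(h^{2} + h h\right) - 5 = \left(h^{2} + h^{2}\right) - 5 = 2 h^{2} - 5 = -5 + 2 h^{2}$)
$k{\left(6 \right)} \left(-37\right) Q = \left(-5 + 2 \cdot 6^{2}\right) \left(-37\right) \left(-24\right) = \left(-5 + 2 \cdot 36\right) \left(-37\right) \left(-24\right) = \left(-5 + 72\right) \left(-37\right) \left(-24\right) = 67 \left(-37\right) \left(-24\right) = \left(-2479\right) \left(-24\right) = 59496$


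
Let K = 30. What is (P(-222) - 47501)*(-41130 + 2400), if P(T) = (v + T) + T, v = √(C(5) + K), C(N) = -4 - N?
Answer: 1856909850 - 38730*√21 ≈ 1.8567e+9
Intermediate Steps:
v = √21 (v = √((-4 - 1*5) + 30) = √((-4 - 5) + 30) = √(-9 + 30) = √21 ≈ 4.5826)
P(T) = √21 + 2*T (P(T) = (√21 + T) + T = (T + √21) + T = √21 + 2*T)
(P(-222) - 47501)*(-41130 + 2400) = ((√21 + 2*(-222)) - 47501)*(-41130 + 2400) = ((√21 - 444) - 47501)*(-38730) = ((-444 + √21) - 47501)*(-38730) = (-47945 + √21)*(-38730) = 1856909850 - 38730*√21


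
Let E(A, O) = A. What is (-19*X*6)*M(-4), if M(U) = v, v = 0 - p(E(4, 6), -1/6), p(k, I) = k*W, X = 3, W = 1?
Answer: 1368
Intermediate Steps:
p(k, I) = k (p(k, I) = k*1 = k)
v = -4 (v = 0 - 1*4 = 0 - 4 = -4)
M(U) = -4
(-19*X*6)*M(-4) = -57*6*(-4) = -19*18*(-4) = -342*(-4) = 1368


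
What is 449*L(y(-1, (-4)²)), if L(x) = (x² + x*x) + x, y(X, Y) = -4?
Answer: 12572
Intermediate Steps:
L(x) = x + 2*x² (L(x) = (x² + x²) + x = 2*x² + x = x + 2*x²)
449*L(y(-1, (-4)²)) = 449*(-4*(1 + 2*(-4))) = 449*(-4*(1 - 8)) = 449*(-4*(-7)) = 449*28 = 12572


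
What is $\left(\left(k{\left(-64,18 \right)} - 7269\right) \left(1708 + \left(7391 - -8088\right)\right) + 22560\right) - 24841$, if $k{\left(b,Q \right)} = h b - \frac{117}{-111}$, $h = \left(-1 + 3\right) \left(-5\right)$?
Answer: $- \frac{4214921155}{37} \approx -1.1392 \cdot 10^{8}$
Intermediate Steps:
$h = -10$ ($h = 2 \left(-5\right) = -10$)
$k{\left(b,Q \right)} = \frac{39}{37} - 10 b$ ($k{\left(b,Q \right)} = - 10 b - \frac{117}{-111} = - 10 b - - \frac{39}{37} = - 10 b + \frac{39}{37} = \frac{39}{37} - 10 b$)
$\left(\left(k{\left(-64,18 \right)} - 7269\right) \left(1708 + \left(7391 - -8088\right)\right) + 22560\right) - 24841 = \left(\left(\left(\frac{39}{37} - -640\right) - 7269\right) \left(1708 + \left(7391 - -8088\right)\right) + 22560\right) - 24841 = \left(\left(\left(\frac{39}{37} + 640\right) - 7269\right) \left(1708 + \left(7391 + 8088\right)\right) + 22560\right) - 24841 = \left(\left(\frac{23719}{37} - 7269\right) \left(1708 + 15479\right) + 22560\right) - 24841 = \left(\left(- \frac{245234}{37}\right) 17187 + 22560\right) - 24841 = \left(- \frac{4214836758}{37} + 22560\right) - 24841 = - \frac{4214002038}{37} - 24841 = - \frac{4214921155}{37}$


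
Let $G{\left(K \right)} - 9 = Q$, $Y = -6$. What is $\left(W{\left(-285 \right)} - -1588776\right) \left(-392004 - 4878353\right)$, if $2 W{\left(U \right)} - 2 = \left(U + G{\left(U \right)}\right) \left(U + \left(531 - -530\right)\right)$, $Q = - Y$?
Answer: $-7821299384069$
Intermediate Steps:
$Q = 6$ ($Q = \left(-1\right) \left(-6\right) = 6$)
$G{\left(K \right)} = 15$ ($G{\left(K \right)} = 9 + 6 = 15$)
$W{\left(U \right)} = 1 + \frac{\left(15 + U\right) \left(1061 + U\right)}{2}$ ($W{\left(U \right)} = 1 + \frac{\left(U + 15\right) \left(U + \left(531 - -530\right)\right)}{2} = 1 + \frac{\left(15 + U\right) \left(U + \left(531 + 530\right)\right)}{2} = 1 + \frac{\left(15 + U\right) \left(U + 1061\right)}{2} = 1 + \frac{\left(15 + U\right) \left(1061 + U\right)}{2}$)
$\left(W{\left(-285 \right)} - -1588776\right) \left(-392004 - 4878353\right) = \left(\left(\frac{15917}{2} + \frac{\left(-285\right)^{2}}{2} + 538 \left(-285\right)\right) - -1588776\right) \left(-392004 - 4878353\right) = \left(\left(\frac{15917}{2} + \frac{1}{2} \cdot 81225 - 153330\right) + 1588776\right) \left(-5270357\right) = \left(\left(\frac{15917}{2} + \frac{81225}{2} - 153330\right) + 1588776\right) \left(-5270357\right) = \left(-104759 + 1588776\right) \left(-5270357\right) = 1484017 \left(-5270357\right) = -7821299384069$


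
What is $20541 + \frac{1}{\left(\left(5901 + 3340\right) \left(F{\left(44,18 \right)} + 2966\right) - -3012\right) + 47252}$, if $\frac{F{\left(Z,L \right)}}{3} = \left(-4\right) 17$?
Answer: $\frac{525313603147}{25573906} \approx 20541.0$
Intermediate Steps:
$F{\left(Z,L \right)} = -204$ ($F{\left(Z,L \right)} = 3 \left(\left(-4\right) 17\right) = 3 \left(-68\right) = -204$)
$20541 + \frac{1}{\left(\left(5901 + 3340\right) \left(F{\left(44,18 \right)} + 2966\right) - -3012\right) + 47252} = 20541 + \frac{1}{\left(\left(5901 + 3340\right) \left(-204 + 2966\right) - -3012\right) + 47252} = 20541 + \frac{1}{\left(9241 \cdot 2762 + 3012\right) + 47252} = 20541 + \frac{1}{\left(25523642 + 3012\right) + 47252} = 20541 + \frac{1}{25526654 + 47252} = 20541 + \frac{1}{25573906} = \frac{525313603147}{25573906}$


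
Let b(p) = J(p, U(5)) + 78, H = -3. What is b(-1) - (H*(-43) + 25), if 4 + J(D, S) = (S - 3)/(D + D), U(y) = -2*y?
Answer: -147/2 ≈ -73.500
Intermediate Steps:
J(D, S) = -4 + (-3 + S)/(2*D) (J(D, S) = -4 + (S - 3)/(D + D) = -4 + (-3 + S)/((2*D)) = -4 + (-3 + S)*(1/(2*D)) = -4 + (-3 + S)/(2*D))
b(p) = 78 + (-13 - 8*p)/(2*p) (b(p) = (-3 - 2*5 - 8*p)/(2*p) + 78 = (-3 - 10 - 8*p)/(2*p) + 78 = (-13 - 8*p)/(2*p) + 78 = 78 + (-13 - 8*p)/(2*p))
b(-1) - (H*(-43) + 25) = (74 - 13/2/(-1)) - (-3*(-43) + 25) = (74 - 13/2*(-1)) - (129 + 25) = (74 + 13/2) - 1*154 = 161/2 - 154 = -147/2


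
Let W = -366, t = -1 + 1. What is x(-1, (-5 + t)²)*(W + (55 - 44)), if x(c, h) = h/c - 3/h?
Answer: 44588/5 ≈ 8917.6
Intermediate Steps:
t = 0
x(c, h) = -3/h + h/c
x(-1, (-5 + t)²)*(W + (55 - 44)) = (-3/(-5 + 0)² + (-5 + 0)²/(-1))*(-366 + (55 - 44)) = (-3/((-5)²) + (-5)²*(-1))*(-366 + 11) = (-3/25 + 25*(-1))*(-355) = (-3*1/25 - 25)*(-355) = (-3/25 - 25)*(-355) = -628/25*(-355) = 44588/5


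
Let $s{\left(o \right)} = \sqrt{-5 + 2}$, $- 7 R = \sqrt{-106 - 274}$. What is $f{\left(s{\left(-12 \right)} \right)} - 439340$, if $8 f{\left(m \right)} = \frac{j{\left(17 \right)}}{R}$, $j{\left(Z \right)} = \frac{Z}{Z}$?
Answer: $-439340 + \frac{7 i \sqrt{95}}{1520} \approx -4.3934 \cdot 10^{5} + 0.044887 i$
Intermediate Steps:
$j{\left(Z \right)} = 1$
$R = - \frac{2 i \sqrt{95}}{7}$ ($R = - \frac{\sqrt{-106 - 274}}{7} = - \frac{\sqrt{-380}}{7} = - \frac{2 i \sqrt{95}}{7} \approx - 2.7848 i$)
$s{\left(o \right)} = i \sqrt{3}$ ($s{\left(o \right)} = \sqrt{-3} = i \sqrt{3}$)
$f{\left(m \right)} = \frac{7 i \sqrt{95}}{1520}$ ($f{\left(m \right)} = \frac{1 \frac{1}{\left(- \frac{2}{7}\right) i \sqrt{95}}}{8} = \frac{1 \frac{7 i \sqrt{95}}{190}}{8} = \frac{\frac{7}{190} i \sqrt{95}}{8} = \frac{7 i \sqrt{95}}{1520}$)
$f{\left(s{\left(-12 \right)} \right)} - 439340 = \frac{7 i \sqrt{95}}{1520} - 439340 = -439340 + \frac{7 i \sqrt{95}}{1520}$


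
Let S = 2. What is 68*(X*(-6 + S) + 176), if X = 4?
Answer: 10880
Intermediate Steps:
68*(X*(-6 + S) + 176) = 68*(4*(-6 + 2) + 176) = 68*(4*(-4) + 176) = 68*(-16 + 176) = 68*160 = 10880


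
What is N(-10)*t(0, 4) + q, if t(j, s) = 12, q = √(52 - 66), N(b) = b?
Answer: -120 + I*√14 ≈ -120.0 + 3.7417*I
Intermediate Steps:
q = I*√14 (q = √(-14) = I*√14 ≈ 3.7417*I)
N(-10)*t(0, 4) + q = -10*12 + I*√14 = -120 + I*√14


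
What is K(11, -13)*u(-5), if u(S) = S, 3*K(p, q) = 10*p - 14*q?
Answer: -1460/3 ≈ -486.67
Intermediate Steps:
K(p, q) = -14*q/3 + 10*p/3 (K(p, q) = (10*p - 14*q)/3 = (-14*q + 10*p)/3 = -14*q/3 + 10*p/3)
K(11, -13)*u(-5) = (-14/3*(-13) + (10/3)*11)*(-5) = (182/3 + 110/3)*(-5) = (292/3)*(-5) = -1460/3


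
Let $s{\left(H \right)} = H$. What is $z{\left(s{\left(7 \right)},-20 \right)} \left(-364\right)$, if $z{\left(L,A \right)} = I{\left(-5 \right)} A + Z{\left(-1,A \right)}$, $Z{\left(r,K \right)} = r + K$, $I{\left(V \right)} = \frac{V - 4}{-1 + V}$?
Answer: $18564$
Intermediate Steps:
$I{\left(V \right)} = \frac{-4 + V}{-1 + V}$ ($I{\left(V \right)} = \frac{V - 4}{-1 + V} = \frac{-4 + V}{-1 + V}$)
$Z{\left(r,K \right)} = K + r$
$z{\left(L,A \right)} = -1 + \frac{5 A}{2}$ ($z{\left(L,A \right)} = \frac{-4 - 5}{-1 - 5} A + \left(A - 1\right) = \frac{1}{-6} \left(-9\right) A + \left(-1 + A\right) = \left(- \frac{1}{6}\right) \left(-9\right) A + \left(-1 + A\right) = \frac{3 A}{2} + \left(-1 + A\right) = -1 + \frac{5 A}{2}$)
$z{\left(s{\left(7 \right)},-20 \right)} \left(-364\right) = \left(-1 + \frac{5}{2} \left(-20\right)\right) \left(-364\right) = \left(-1 - 50\right) \left(-364\right) = \left(-51\right) \left(-364\right) = 18564$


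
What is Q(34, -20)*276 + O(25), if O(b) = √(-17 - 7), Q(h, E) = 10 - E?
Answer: 8280 + 2*I*√6 ≈ 8280.0 + 4.899*I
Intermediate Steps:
O(b) = 2*I*√6 (O(b) = √(-24) = 2*I*√6)
Q(34, -20)*276 + O(25) = (10 - 1*(-20))*276 + 2*I*√6 = (10 + 20)*276 + 2*I*√6 = 30*276 + 2*I*√6 = 8280 + 2*I*√6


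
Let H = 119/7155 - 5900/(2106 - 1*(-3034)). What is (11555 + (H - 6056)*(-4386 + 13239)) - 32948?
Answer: -32881542258187/612945 ≈ -5.3645e+7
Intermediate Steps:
H = -2080142/1838835 (H = 119*(1/7155) - 5900/(2106 + 3034) = 119/7155 - 5900/5140 = 119/7155 - 5900*1/5140 = 119/7155 - 295/257 = -2080142/1838835 ≈ -1.1312)
(11555 + (H - 6056)*(-4386 + 13239)) - 32948 = (11555 + (-2080142/1838835 - 6056)*(-4386 + 13239)) - 32948 = (11555 - 11138064902/1838835*8853) - 32948 = (11555 - 32868429525802/612945) - 32948 = -32861346946327/612945 - 32948 = -32881542258187/612945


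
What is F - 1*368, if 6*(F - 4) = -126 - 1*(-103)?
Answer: -2207/6 ≈ -367.83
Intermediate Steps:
F = ⅙ (F = 4 + (-126 - 1*(-103))/6 = 4 + (-126 + 103)/6 = 4 + (⅙)*(-23) = 4 - 23/6 = ⅙ ≈ 0.16667)
F - 1*368 = ⅙ - 1*368 = ⅙ - 368 = -2207/6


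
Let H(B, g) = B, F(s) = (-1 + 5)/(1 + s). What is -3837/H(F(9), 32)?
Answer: -19185/2 ≈ -9592.5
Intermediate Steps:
F(s) = 4/(1 + s)
-3837/H(F(9), 32) = -3837/(4/(1 + 9)) = -3837/(4/10) = -3837/(4*(⅒)) = -3837/⅖ = -3837*5/2 = -19185/2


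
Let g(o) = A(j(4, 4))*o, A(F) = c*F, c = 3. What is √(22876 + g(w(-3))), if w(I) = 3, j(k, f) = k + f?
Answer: 2*√5737 ≈ 151.49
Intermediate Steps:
j(k, f) = f + k
A(F) = 3*F
g(o) = 24*o (g(o) = (3*(4 + 4))*o = (3*8)*o = 24*o)
√(22876 + g(w(-3))) = √(22876 + 24*3) = √(22876 + 72) = √22948 = 2*√5737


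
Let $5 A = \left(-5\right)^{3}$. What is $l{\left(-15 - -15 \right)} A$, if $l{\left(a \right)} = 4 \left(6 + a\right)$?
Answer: $-600$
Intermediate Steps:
$l{\left(a \right)} = 24 + 4 a$
$A = -25$ ($A = \frac{\left(-5\right)^{3}}{5} = \frac{1}{5} \left(-125\right) = -25$)
$l{\left(-15 - -15 \right)} A = \left(24 + 4 \left(-15 - -15\right)\right) \left(-25\right) = \left(24 + 4 \left(-15 + 15\right)\right) \left(-25\right) = \left(24 + 4 \cdot 0\right) \left(-25\right) = \left(24 + 0\right) \left(-25\right) = 24 \left(-25\right) = -600$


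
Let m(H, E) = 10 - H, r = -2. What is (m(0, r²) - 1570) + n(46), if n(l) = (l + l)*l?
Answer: 2672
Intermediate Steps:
n(l) = 2*l² (n(l) = (2*l)*l = 2*l²)
(m(0, r²) - 1570) + n(46) = ((10 - 1*0) - 1570) + 2*46² = ((10 + 0) - 1570) + 2*2116 = (10 - 1570) + 4232 = -1560 + 4232 = 2672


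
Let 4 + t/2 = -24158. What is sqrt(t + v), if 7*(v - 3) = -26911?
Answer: I*sqrt(2556106)/7 ≈ 228.4*I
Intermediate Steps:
v = -26890/7 (v = 3 + (1/7)*(-26911) = 3 - 26911/7 = -26890/7 ≈ -3841.4)
t = -48324 (t = -8 + 2*(-24158) = -8 - 48316 = -48324)
sqrt(t + v) = sqrt(-48324 - 26890/7) = sqrt(-365158/7) = I*sqrt(2556106)/7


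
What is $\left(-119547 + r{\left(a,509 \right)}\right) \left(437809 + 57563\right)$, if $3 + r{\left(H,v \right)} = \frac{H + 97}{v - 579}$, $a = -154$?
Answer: $- \frac{2072746172898}{35} \approx -5.9221 \cdot 10^{10}$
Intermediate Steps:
$r{\left(H,v \right)} = -3 + \frac{97 + H}{-579 + v}$ ($r{\left(H,v \right)} = -3 + \frac{H + 97}{v - 579} = -3 + \frac{97 + H}{-579 + v}$)
$\left(-119547 + r{\left(a,509 \right)}\right) \left(437809 + 57563\right) = \left(-119547 + \frac{1834 - 154 - 1527}{-579 + 509}\right) \left(437809 + 57563\right) = \left(-119547 + \frac{1834 - 154 - 1527}{-70}\right) 495372 = \left(-119547 - \frac{153}{70}\right) 495372 = \left(- \frac{8368443}{70}\right) 495372 = - \frac{2072746172898}{35}$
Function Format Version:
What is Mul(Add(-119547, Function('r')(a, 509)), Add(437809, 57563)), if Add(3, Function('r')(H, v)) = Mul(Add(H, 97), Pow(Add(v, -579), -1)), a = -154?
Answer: Rational(-2072746172898, 35) ≈ -5.9221e+10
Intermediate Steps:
Function('r')(H, v) = Add(-3, Mul(Pow(Add(-579, v), -1), Add(97, H))) (Function('r')(H, v) = Add(-3, Mul(Add(H, 97), Pow(Add(v, -579), -1))) = Add(-3, Mul(Add(97, H), Pow(Add(-579, v), -1))) = Add(-3, Mul(Pow(Add(-579, v), -1), Add(97, H))))
Mul(Add(-119547, Function('r')(a, 509)), Add(437809, 57563)) = Mul(Add(-119547, Mul(Pow(Add(-579, 509), -1), Add(1834, -154, Mul(-3, 509)))), Add(437809, 57563)) = Mul(Add(-119547, Mul(Pow(-70, -1), Add(1834, -154, -1527))), 495372) = Mul(Add(-119547, Mul(Rational(-1, 70), 153)), 495372) = Mul(Add(-119547, Rational(-153, 70)), 495372) = Mul(Rational(-8368443, 70), 495372) = Rational(-2072746172898, 35)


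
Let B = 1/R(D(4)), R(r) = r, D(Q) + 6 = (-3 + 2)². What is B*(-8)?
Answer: 8/5 ≈ 1.6000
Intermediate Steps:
D(Q) = -5 (D(Q) = -6 + (-3 + 2)² = -6 + (-1)² = -6 + 1 = -5)
B = -⅕ (B = 1/(-5) = -⅕ ≈ -0.20000)
B*(-8) = -⅕*(-8) = 8/5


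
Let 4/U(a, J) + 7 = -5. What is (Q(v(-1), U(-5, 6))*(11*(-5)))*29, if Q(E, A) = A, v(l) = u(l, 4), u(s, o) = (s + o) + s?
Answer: 1595/3 ≈ 531.67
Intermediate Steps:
U(a, J) = -⅓ (U(a, J) = 4/(-7 - 5) = 4/(-12) = 4*(-1/12) = -⅓)
u(s, o) = o + 2*s (u(s, o) = (o + s) + s = o + 2*s)
v(l) = 4 + 2*l
(Q(v(-1), U(-5, 6))*(11*(-5)))*29 = -11*(-5)/3*29 = -⅓*(-55)*29 = (55/3)*29 = 1595/3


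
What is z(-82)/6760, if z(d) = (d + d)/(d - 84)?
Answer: 41/280540 ≈ 0.00014615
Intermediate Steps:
z(d) = 2*d/(-84 + d) (z(d) = (2*d)/(-84 + d) = 2*d/(-84 + d))
z(-82)/6760 = (2*(-82)/(-84 - 82))/6760 = (2*(-82)/(-166))*(1/6760) = (2*(-82)*(-1/166))*(1/6760) = (82/83)*(1/6760) = 41/280540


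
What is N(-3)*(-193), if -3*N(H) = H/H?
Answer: 193/3 ≈ 64.333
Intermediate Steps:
N(H) = -⅓ (N(H) = -H/(3*H) = -⅓*1 = -⅓)
N(-3)*(-193) = -⅓*(-193) = 193/3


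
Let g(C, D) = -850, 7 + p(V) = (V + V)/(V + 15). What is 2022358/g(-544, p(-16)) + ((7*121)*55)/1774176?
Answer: -1793989714879/754024800 ≈ -2379.2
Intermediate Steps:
p(V) = -7 + 2*V/(15 + V) (p(V) = -7 + (V + V)/(V + 15) = -7 + (2*V)/(15 + V) = -7 + 2*V/(15 + V))
2022358/g(-544, p(-16)) + ((7*121)*55)/1774176 = 2022358/(-850) + ((7*121)*55)/1774176 = 2022358*(-1/850) + (847*55)*(1/1774176) = -1011179/425 + 46585*(1/1774176) = -1011179/425 + 46585/1774176 = -1793989714879/754024800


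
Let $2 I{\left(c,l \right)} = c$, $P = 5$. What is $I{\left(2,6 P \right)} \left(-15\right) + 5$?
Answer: $-10$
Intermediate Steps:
$I{\left(c,l \right)} = \frac{c}{2}$
$I{\left(2,6 P \right)} \left(-15\right) + 5 = \frac{1}{2} \cdot 2 \left(-15\right) + 5 = 1 \left(-15\right) + 5 = -15 + 5 = -10$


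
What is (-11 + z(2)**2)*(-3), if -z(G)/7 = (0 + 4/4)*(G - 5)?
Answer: -1290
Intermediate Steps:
z(G) = 35 - 7*G (z(G) = -7*(0 + 4/4)*(G - 5) = -7*(0 + 4*(1/4))*(-5 + G) = -7*(0 + 1)*(-5 + G) = -7*(-5 + G) = 35 - 7*G)
(-11 + z(2)**2)*(-3) = (-11 + (35 - 7*2)**2)*(-3) = (-11 + (35 - 14)**2)*(-3) = (-11 + 21**2)*(-3) = (-11 + 441)*(-3) = 430*(-3) = -1290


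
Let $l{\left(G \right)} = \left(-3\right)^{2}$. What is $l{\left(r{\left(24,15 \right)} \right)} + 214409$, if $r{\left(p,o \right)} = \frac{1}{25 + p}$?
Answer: $214418$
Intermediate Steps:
$l{\left(G \right)} = 9$
$l{\left(r{\left(24,15 \right)} \right)} + 214409 = 9 + 214409 = 214418$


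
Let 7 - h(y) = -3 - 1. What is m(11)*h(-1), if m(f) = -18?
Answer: -198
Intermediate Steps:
h(y) = 11 (h(y) = 7 - (-3 - 1) = 7 - 1*(-4) = 7 + 4 = 11)
m(11)*h(-1) = -18*11 = -198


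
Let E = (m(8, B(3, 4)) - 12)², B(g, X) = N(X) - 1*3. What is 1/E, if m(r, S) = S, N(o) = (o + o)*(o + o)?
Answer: 1/2401 ≈ 0.00041649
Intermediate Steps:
N(o) = 4*o² (N(o) = (2*o)*(2*o) = 4*o²)
B(g, X) = -3 + 4*X² (B(g, X) = 4*X² - 1*3 = 4*X² - 3 = -3 + 4*X²)
E = 2401 (E = ((-3 + 4*4²) - 12)² = ((-3 + 4*16) - 12)² = ((-3 + 64) - 12)² = (61 - 12)² = 49² = 2401)
1/E = 1/2401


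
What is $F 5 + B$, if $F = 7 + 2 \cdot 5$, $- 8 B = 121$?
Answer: $\frac{559}{8} \approx 69.875$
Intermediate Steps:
$B = - \frac{121}{8}$ ($B = \left(- \frac{1}{8}\right) 121 = - \frac{121}{8} \approx -15.125$)
$F = 17$ ($F = 7 + 10 = 17$)
$F 5 + B = 17 \cdot 5 - \frac{121}{8} = 85 - \frac{121}{8} = \frac{559}{8}$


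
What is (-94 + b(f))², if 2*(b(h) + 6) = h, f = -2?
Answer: 10201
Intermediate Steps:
b(h) = -6 + h/2
(-94 + b(f))² = (-94 + (-6 + (½)*(-2)))² = (-94 + (-6 - 1))² = (-94 - 7)² = (-101)² = 10201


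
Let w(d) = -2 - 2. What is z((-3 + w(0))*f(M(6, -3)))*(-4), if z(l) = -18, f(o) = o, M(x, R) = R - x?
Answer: 72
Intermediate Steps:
w(d) = -4
z((-3 + w(0))*f(M(6, -3)))*(-4) = -18*(-4) = 72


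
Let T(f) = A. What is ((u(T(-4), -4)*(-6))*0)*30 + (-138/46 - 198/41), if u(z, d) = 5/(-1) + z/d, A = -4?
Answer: -321/41 ≈ -7.8293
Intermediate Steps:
T(f) = -4
u(z, d) = -5 + z/d (u(z, d) = 5*(-1) + z/d = -5 + z/d)
((u(T(-4), -4)*(-6))*0)*30 + (-138/46 - 198/41) = (((-5 - 4/(-4))*(-6))*0)*30 + (-138/46 - 198/41) = (((-5 - 4*(-¼))*(-6))*0)*30 + (-138*1/46 - 198*1/41) = (((-5 + 1)*(-6))*0)*30 + (-3 - 198/41) = (-4*(-6)*0)*30 - 321/41 = (24*0)*30 - 321/41 = 0*30 - 321/41 = 0 - 321/41 = -321/41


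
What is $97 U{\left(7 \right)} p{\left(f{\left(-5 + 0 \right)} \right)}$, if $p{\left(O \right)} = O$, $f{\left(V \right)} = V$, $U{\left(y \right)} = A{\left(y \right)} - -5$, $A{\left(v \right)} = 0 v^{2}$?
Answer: $-2425$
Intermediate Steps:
$A{\left(v \right)} = 0$
$U{\left(y \right)} = 5$ ($U{\left(y \right)} = 0 - -5 = 0 + 5 = 5$)
$97 U{\left(7 \right)} p{\left(f{\left(-5 + 0 \right)} \right)} = 97 \cdot 5 \left(-5 + 0\right) = 485 \left(-5\right) = -2425$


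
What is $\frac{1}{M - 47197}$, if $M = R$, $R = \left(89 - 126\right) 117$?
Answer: $- \frac{1}{51526} \approx -1.9408 \cdot 10^{-5}$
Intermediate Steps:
$R = -4329$ ($R = \left(-37\right) 117 = -4329$)
$M = -4329$
$\frac{1}{M - 47197} = \frac{1}{-4329 - 47197} = \frac{1}{-51526} = - \frac{1}{51526}$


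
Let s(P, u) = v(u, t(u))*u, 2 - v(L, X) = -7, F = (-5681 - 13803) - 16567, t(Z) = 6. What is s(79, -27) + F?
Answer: -36294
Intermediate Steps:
F = -36051 (F = -19484 - 16567 = -36051)
v(L, X) = 9 (v(L, X) = 2 - 1*(-7) = 2 + 7 = 9)
s(P, u) = 9*u
s(79, -27) + F = 9*(-27) - 36051 = -243 - 36051 = -36294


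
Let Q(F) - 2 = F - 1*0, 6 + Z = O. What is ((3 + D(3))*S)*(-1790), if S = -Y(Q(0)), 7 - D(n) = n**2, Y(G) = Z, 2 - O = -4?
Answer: 0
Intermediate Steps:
O = 6 (O = 2 - 1*(-4) = 2 + 4 = 6)
Z = 0 (Z = -6 + 6 = 0)
Q(F) = 2 + F (Q(F) = 2 + (F - 1*0) = 2 + (F + 0) = 2 + F)
Y(G) = 0
D(n) = 7 - n**2
S = 0 (S = -1*0 = 0)
((3 + D(3))*S)*(-1790) = ((3 + (7 - 1*3**2))*0)*(-1790) = ((3 + (7 - 1*9))*0)*(-1790) = ((3 + (7 - 9))*0)*(-1790) = ((3 - 2)*0)*(-1790) = (1*0)*(-1790) = 0*(-1790) = 0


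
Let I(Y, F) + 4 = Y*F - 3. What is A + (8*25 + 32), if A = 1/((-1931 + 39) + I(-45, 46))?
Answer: 920807/3969 ≈ 232.00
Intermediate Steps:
I(Y, F) = -7 + F*Y (I(Y, F) = -4 + (Y*F - 3) = -4 + (F*Y - 3) = -4 + (-3 + F*Y) = -7 + F*Y)
A = -1/3969 (A = 1/((-1931 + 39) + (-7 + 46*(-45))) = 1/(-1892 + (-7 - 2070)) = 1/(-1892 - 2077) = 1/(-3969) = -1/3969 ≈ -0.00025195)
A + (8*25 + 32) = -1/3969 + (8*25 + 32) = -1/3969 + (200 + 32) = -1/3969 + 232 = 920807/3969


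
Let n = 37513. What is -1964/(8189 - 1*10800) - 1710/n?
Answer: 9887246/13992349 ≈ 0.70662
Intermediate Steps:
-1964/(8189 - 1*10800) - 1710/n = -1964/(8189 - 1*10800) - 1710/37513 = -1964/(8189 - 10800) - 1710*1/37513 = -1964/(-2611) - 1710/37513 = -1964*(-1/2611) - 1710/37513 = 1964/2611 - 1710/37513 = 9887246/13992349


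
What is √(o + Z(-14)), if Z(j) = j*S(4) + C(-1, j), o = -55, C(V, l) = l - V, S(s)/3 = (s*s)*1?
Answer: 2*I*√185 ≈ 27.203*I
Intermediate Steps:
S(s) = 3*s² (S(s) = 3*((s*s)*1) = 3*(s²*1) = 3*s²)
Z(j) = 1 + 49*j (Z(j) = j*(3*4²) + (j - 1*(-1)) = j*(3*16) + (j + 1) = j*48 + (1 + j) = 48*j + (1 + j) = 1 + 49*j)
√(o + Z(-14)) = √(-55 + (1 + 49*(-14))) = √(-55 + (1 - 686)) = √(-55 - 685) = √(-740) = 2*I*√185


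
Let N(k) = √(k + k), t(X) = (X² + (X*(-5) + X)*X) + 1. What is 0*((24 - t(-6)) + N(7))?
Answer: 0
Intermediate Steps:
t(X) = 1 - 3*X² (t(X) = (X² + (-5*X + X)*X) + 1 = (X² + (-4*X)*X) + 1 = (X² - 4*X²) + 1 = -3*X² + 1 = 1 - 3*X²)
N(k) = √2*√k (N(k) = √(2*k) = √2*√k)
0*((24 - t(-6)) + N(7)) = 0*((24 - (1 - 3*(-6)²)) + √2*√7) = 0*((24 - (1 - 3*36)) + √14) = 0*((24 - (1 - 108)) + √14) = 0*((24 - 1*(-107)) + √14) = 0*((24 + 107) + √14) = 0*(131 + √14) = 0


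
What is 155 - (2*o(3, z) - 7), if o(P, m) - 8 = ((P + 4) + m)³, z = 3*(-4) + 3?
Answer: 162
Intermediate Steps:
z = -9 (z = -12 + 3 = -9)
o(P, m) = 8 + (4 + P + m)³ (o(P, m) = 8 + ((P + 4) + m)³ = 8 + ((4 + P) + m)³ = 8 + (4 + P + m)³)
155 - (2*o(3, z) - 7) = 155 - (2*(8 + (4 + 3 - 9)³) - 7) = 155 - (2*(8 + (-2)³) - 7) = 155 - (2*(8 - 8) - 7) = 155 - (2*0 - 7) = 155 - (0 - 7) = 155 - 1*(-7) = 155 + 7 = 162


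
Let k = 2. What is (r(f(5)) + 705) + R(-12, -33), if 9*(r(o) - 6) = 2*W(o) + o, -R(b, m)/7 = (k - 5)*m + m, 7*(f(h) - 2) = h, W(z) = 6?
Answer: 15790/63 ≈ 250.64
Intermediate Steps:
f(h) = 2 + h/7
R(b, m) = 14*m (R(b, m) = -7*((2 - 5)*m + m) = -7*(-3*m + m) = -(-14)*m = 14*m)
r(o) = 22/3 + o/9 (r(o) = 6 + (2*6 + o)/9 = 6 + (12 + o)/9 = 6 + (4/3 + o/9) = 22/3 + o/9)
(r(f(5)) + 705) + R(-12, -33) = ((22/3 + (2 + (⅐)*5)/9) + 705) + 14*(-33) = ((22/3 + (2 + 5/7)/9) + 705) - 462 = ((22/3 + (⅑)*(19/7)) + 705) - 462 = ((22/3 + 19/63) + 705) - 462 = (481/63 + 705) - 462 = 44896/63 - 462 = 15790/63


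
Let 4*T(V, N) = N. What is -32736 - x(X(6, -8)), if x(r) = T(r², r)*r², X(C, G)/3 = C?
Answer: -34194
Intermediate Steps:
X(C, G) = 3*C
T(V, N) = N/4
x(r) = r³/4 (x(r) = (r/4)*r² = r³/4)
-32736 - x(X(6, -8)) = -32736 - (3*6)³/4 = -32736 - 18³/4 = -32736 - 5832/4 = -32736 - 1*1458 = -32736 - 1458 = -34194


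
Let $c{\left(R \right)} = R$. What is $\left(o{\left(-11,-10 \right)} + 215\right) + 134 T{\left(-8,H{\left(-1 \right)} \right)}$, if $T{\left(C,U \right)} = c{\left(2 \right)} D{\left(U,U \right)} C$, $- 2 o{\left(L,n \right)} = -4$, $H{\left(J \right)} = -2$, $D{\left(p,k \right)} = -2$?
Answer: $4505$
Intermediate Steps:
$o{\left(L,n \right)} = 2$ ($o{\left(L,n \right)} = \left(- \frac{1}{2}\right) \left(-4\right) = 2$)
$T{\left(C,U \right)} = - 4 C$ ($T{\left(C,U \right)} = 2 \left(-2\right) C = - 4 C$)
$\left(o{\left(-11,-10 \right)} + 215\right) + 134 T{\left(-8,H{\left(-1 \right)} \right)} = \left(2 + 215\right) + 134 \left(\left(-4\right) \left(-8\right)\right) = 217 + 134 \cdot 32 = 217 + 4288 = 4505$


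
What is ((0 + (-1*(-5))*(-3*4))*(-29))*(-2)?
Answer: -3480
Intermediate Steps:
((0 + (-1*(-5))*(-3*4))*(-29))*(-2) = ((0 + 5*(-12))*(-29))*(-2) = ((0 - 60)*(-29))*(-2) = -60*(-29)*(-2) = 1740*(-2) = -3480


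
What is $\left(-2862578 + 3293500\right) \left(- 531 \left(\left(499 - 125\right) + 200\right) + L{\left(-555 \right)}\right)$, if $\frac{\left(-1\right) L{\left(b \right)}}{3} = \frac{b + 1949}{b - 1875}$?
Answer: $- \frac{53193387874906}{405} \approx -1.3134 \cdot 10^{11}$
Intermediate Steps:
$L{\left(b \right)} = - \frac{3 \left(1949 + b\right)}{-1875 + b}$ ($L{\left(b \right)} = - 3 \frac{b + 1949}{b - 1875} = - 3 \frac{1949 + b}{-1875 + b} = - \frac{3 \left(1949 + b\right)}{-1875 + b}$)
$\left(-2862578 + 3293500\right) \left(- 531 \left(\left(499 - 125\right) + 200\right) + L{\left(-555 \right)}\right) = \left(-2862578 + 3293500\right) \left(- 531 \left(\left(499 - 125\right) + 200\right) + \frac{3 \left(-1949 - -555\right)}{-1875 - 555}\right) = 430922 \left(- 531 \left(374 + 200\right) + \frac{3 \left(-1949 + 555\right)}{-2430}\right) = 430922 \left(\left(-531\right) 574 + 3 \left(- \frac{1}{2430}\right) \left(-1394\right)\right) = 430922 \left(-304794 + \frac{697}{405}\right) = 430922 \left(- \frac{123440873}{405}\right) = - \frac{53193387874906}{405}$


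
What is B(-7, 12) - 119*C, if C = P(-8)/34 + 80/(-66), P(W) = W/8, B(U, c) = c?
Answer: 10543/66 ≈ 159.74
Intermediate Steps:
P(W) = W/8 (P(W) = W*(⅛) = W/8)
C = -1393/1122 (C = ((⅛)*(-8))/34 + 80/(-66) = -1*1/34 + 80*(-1/66) = -1/34 - 40/33 = -1393/1122 ≈ -1.2415)
B(-7, 12) - 119*C = 12 - 119*(-1393/1122) = 12 + 9751/66 = 10543/66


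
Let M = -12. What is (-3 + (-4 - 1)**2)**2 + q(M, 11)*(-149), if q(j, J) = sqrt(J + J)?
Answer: 484 - 149*sqrt(22) ≈ -214.87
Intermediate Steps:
q(j, J) = sqrt(2)*sqrt(J) (q(j, J) = sqrt(2*J) = sqrt(2)*sqrt(J))
(-3 + (-4 - 1)**2)**2 + q(M, 11)*(-149) = (-3 + (-4 - 1)**2)**2 + (sqrt(2)*sqrt(11))*(-149) = (-3 + (-5)**2)**2 + sqrt(22)*(-149) = (-3 + 25)**2 - 149*sqrt(22) = 22**2 - 149*sqrt(22) = 484 - 149*sqrt(22)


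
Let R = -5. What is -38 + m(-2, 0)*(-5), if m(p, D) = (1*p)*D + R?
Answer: -13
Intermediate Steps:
m(p, D) = -5 + D*p (m(p, D) = (1*p)*D - 5 = p*D - 5 = D*p - 5 = -5 + D*p)
-38 + m(-2, 0)*(-5) = -38 + (-5 + 0*(-2))*(-5) = -38 + (-5 + 0)*(-5) = -38 - 5*(-5) = -38 + 25 = -13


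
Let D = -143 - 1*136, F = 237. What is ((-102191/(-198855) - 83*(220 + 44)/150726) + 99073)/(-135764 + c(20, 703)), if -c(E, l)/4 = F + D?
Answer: -247457358413933/338680600776090 ≈ -0.73065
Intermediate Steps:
D = -279 (D = -143 - 136 = -279)
c(E, l) = 168 (c(E, l) = -4*(237 - 279) = -4*(-42) = 168)
((-102191/(-198855) - 83*(220 + 44)/150726) + 99073)/(-135764 + c(20, 703)) = ((-102191/(-198855) - 83*(220 + 44)/150726) + 99073)/(-135764 + 168) = ((-102191*(-1/198855) - 83*264*(1/150726)) + 99073)/(-135596) = ((102191/198855 - 21912*1/150726) + 99073)*(-1/135596) = ((102191/198855 - 3652/25121) + 99073)*(-1/135596) = (1840921651/4995436455 + 99073)*(-1/135596) = (494914716827866/4995436455)*(-1/135596) = -247457358413933/338680600776090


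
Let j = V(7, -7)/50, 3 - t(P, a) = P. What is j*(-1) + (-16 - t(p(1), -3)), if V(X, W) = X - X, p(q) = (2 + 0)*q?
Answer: -17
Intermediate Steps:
p(q) = 2*q
t(P, a) = 3 - P
V(X, W) = 0
j = 0 (j = 0/50 = 0*(1/50) = 0)
j*(-1) + (-16 - t(p(1), -3)) = 0*(-1) + (-16 - (3 - 2)) = 0 + (-16 - (3 - 1*2)) = 0 + (-16 - (3 - 2)) = 0 + (-16 - 1*1) = 0 + (-16 - 1) = 0 - 17 = -17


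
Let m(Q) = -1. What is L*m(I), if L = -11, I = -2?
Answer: 11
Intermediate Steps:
L*m(I) = -11*(-1) = 11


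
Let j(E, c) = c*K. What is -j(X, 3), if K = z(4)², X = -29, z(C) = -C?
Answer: -48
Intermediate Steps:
K = 16 (K = (-1*4)² = (-4)² = 16)
j(E, c) = 16*c (j(E, c) = c*16 = 16*c)
-j(X, 3) = -16*3 = -1*48 = -48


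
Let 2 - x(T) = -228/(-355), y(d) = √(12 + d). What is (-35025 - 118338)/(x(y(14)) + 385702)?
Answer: -18147955/45641564 ≈ -0.39762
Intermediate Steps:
x(T) = 482/355 (x(T) = 2 - (-228)/(-355) = 2 - (-228)*(-1)/355 = 2 - 1*228/355 = 2 - 228/355 = 482/355)
(-35025 - 118338)/(x(y(14)) + 385702) = (-35025 - 118338)/(482/355 + 385702) = -153363/136924692/355 = -153363*355/136924692 = -18147955/45641564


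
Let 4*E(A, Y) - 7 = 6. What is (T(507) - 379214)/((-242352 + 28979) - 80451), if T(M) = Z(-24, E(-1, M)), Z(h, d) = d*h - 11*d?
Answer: 1517311/1175296 ≈ 1.2910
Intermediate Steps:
E(A, Y) = 13/4 (E(A, Y) = 7/4 + (¼)*6 = 7/4 + 3/2 = 13/4)
Z(h, d) = -11*d + d*h
T(M) = -455/4 (T(M) = 13*(-11 - 24)/4 = (13/4)*(-35) = -455/4)
(T(507) - 379214)/((-242352 + 28979) - 80451) = (-455/4 - 379214)/((-242352 + 28979) - 80451) = -1517311/(4*(-213373 - 80451)) = -1517311/4/(-293824) = -1517311/4*(-1/293824) = 1517311/1175296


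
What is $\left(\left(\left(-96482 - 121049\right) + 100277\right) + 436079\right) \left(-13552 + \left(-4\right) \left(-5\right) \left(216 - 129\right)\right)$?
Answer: $-3765960900$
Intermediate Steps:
$\left(\left(\left(-96482 - 121049\right) + 100277\right) + 436079\right) \left(-13552 + \left(-4\right) \left(-5\right) \left(216 - 129\right)\right) = \left(\left(-217531 + 100277\right) + 436079\right) \left(-13552 + 20 \cdot 87\right) = \left(-117254 + 436079\right) \left(-13552 + 1740\right) = 318825 \left(-11812\right) = -3765960900$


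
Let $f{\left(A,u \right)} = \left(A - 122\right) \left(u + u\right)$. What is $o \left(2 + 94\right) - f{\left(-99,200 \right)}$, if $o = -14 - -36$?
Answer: $90512$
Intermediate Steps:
$o = 22$ ($o = -14 + 36 = 22$)
$f{\left(A,u \right)} = 2 u \left(-122 + A\right)$ ($f{\left(A,u \right)} = \left(-122 + A\right) 2 u = 2 u \left(-122 + A\right)$)
$o \left(2 + 94\right) - f{\left(-99,200 \right)} = 22 \left(2 + 94\right) - 2 \cdot 200 \left(-122 - 99\right) = 22 \cdot 96 - 2 \cdot 200 \left(-221\right) = 2112 - -88400 = 2112 + 88400 = 90512$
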